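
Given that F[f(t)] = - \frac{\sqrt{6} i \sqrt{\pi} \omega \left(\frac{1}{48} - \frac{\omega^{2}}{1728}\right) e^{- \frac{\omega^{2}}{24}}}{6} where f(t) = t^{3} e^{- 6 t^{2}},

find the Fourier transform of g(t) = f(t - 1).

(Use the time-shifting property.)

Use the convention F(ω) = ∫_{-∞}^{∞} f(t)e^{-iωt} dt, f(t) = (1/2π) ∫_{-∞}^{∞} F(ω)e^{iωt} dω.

F[g](ω) = \frac{\sqrt{6} i \sqrt{\pi} \omega \left(\omega^{2} - 36\right) e^{- \omega \left(\frac{\omega}{24} + i\right)}}{10368}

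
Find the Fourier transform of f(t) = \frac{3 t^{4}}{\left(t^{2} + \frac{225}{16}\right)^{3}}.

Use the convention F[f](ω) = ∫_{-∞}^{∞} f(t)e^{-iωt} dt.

F(ω) = \frac{3 \pi \left(75 \omega^{2} - 100 \left|{\omega}\right| + 16\right) e^{- \frac{15 \left|{\omega}\right|}{4}}}{160}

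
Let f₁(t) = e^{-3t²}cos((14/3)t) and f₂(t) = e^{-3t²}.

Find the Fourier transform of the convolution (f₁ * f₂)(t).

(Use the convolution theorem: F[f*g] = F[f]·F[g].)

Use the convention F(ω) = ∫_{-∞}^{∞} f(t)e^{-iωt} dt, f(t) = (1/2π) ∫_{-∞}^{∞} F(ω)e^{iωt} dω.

F[f₁*f₂](ω) = \frac{\pi \left(e^{\frac{14 \omega}{9}} + 1\right) e^{- \frac{\omega^{2}}{6} - \frac{7 \omega}{9} - \frac{49}{27}}}{6}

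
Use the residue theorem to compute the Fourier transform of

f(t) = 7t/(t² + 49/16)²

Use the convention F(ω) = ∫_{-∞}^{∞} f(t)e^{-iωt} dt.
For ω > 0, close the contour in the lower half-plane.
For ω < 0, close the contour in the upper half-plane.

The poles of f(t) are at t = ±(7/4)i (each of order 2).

Let g(z) = f(z)e^{-iωz}; for large |z| the factor e^{-iωz} decays in the lower half-plane when ω > 0 and in the upper half-plane when ω < 0.

Case ω > 0 (lower half-plane, clockwise contour ⇒ F(ω) = -2πi·ΣRes):
  Res_{z = - \frac{7 i}{4}} g(z) = \omega e^{- \frac{7 \omega}{4}} (pole of order 2)
  F(ω) = -2πi·ΣRes = - 2 i \pi \omega e^{- \frac{7 \omega}{4}}

Case ω < 0 (upper half-plane, counterclockwise contour ⇒ F(ω) = +2πi·ΣRes):
  Res_{z = \frac{7 i}{4}} g(z) = - \omega e^{\frac{7 \omega}{4}} (pole of order 2)
  F(ω) = 2πi·ΣRes = - 2 i \pi \omega e^{\frac{7 \omega}{4}}

Both cases combine into a single formula in |ω|:

F(ω) = - 2 i \pi \omega e^{- \frac{7 \left|{\omega}\right|}{4}}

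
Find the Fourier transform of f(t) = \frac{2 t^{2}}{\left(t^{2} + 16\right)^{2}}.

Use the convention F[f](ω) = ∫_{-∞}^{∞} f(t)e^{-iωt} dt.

F(ω) = \frac{\pi \left(1 - 4 \left|{\omega}\right|\right) e^{- 4 \left|{\omega}\right|}}{4}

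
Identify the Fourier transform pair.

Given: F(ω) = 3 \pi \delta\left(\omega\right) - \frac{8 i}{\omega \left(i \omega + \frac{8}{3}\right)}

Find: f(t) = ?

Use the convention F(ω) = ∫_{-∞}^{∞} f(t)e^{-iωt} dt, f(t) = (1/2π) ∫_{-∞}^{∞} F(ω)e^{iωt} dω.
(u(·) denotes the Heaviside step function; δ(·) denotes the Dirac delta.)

f(t) = 3 \left(1 - e^{- \frac{8 t}{3}}\right) u\left(t\right)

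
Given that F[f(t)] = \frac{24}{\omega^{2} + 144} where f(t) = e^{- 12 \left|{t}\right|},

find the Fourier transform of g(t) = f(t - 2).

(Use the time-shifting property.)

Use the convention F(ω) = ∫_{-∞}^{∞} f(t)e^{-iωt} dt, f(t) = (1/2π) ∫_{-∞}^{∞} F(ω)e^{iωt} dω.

F[g](ω) = \frac{24 e^{- 2 i \omega}}{\omega^{2} + 144}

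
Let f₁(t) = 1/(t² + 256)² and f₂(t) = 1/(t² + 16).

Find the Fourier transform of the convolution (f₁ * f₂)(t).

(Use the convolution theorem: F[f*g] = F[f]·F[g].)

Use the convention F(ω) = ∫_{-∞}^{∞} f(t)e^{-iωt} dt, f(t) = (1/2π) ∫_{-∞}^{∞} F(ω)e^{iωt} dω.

F[f₁*f₂](ω) = \frac{\pi^{2} \left(16 \left|{\omega}\right| + 1\right) e^{- 20 \left|{\omega}\right|}}{32768}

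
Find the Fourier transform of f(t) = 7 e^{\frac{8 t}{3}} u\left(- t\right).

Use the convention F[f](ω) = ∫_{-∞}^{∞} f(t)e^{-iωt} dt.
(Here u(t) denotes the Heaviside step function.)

F(ω) = - \frac{21}{3 i \omega - 8}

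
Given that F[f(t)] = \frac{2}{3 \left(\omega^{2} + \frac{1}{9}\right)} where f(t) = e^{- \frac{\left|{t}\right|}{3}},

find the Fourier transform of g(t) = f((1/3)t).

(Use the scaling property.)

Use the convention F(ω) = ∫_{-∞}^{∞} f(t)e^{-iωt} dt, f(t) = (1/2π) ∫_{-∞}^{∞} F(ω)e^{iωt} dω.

F[g](ω) = \frac{18}{81 \omega^{2} + 1}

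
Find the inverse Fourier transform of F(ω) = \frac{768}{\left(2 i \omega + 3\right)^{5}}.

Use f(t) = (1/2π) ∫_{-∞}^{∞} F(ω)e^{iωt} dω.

f(t) = t^{4} e^{- \frac{3 t}{2}} u\left(t\right)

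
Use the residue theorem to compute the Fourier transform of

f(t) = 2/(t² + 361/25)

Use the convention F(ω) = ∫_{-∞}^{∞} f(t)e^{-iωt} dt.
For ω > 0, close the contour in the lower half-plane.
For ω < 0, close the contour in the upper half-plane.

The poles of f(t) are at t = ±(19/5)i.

Let g(z) = f(z)e^{-iωz}; for large |z| the factor e^{-iωz} decays in the lower half-plane when ω > 0 and in the upper half-plane when ω < 0.

Case ω > 0 (lower half-plane, clockwise contour ⇒ F(ω) = -2πi·ΣRes):
  Res_{z = - \frac{19 i}{5}} g(z) = \frac{5 i e^{- \frac{19 \omega}{5}}}{19}
  F(ω) = -2πi·ΣRes = \frac{10 \pi e^{- \frac{19 \omega}{5}}}{19}

Case ω < 0 (upper half-plane, counterclockwise contour ⇒ F(ω) = +2πi·ΣRes):
  Res_{z = \frac{19 i}{5}} g(z) = - \frac{5 i e^{\frac{19 \omega}{5}}}{19}
  F(ω) = 2πi·ΣRes = \frac{10 \pi e^{\frac{19 \omega}{5}}}{19}

Both cases combine into a single formula in |ω|:

F(ω) = \frac{10 \pi e^{- \frac{19 \left|{\omega}\right|}{5}}}{19}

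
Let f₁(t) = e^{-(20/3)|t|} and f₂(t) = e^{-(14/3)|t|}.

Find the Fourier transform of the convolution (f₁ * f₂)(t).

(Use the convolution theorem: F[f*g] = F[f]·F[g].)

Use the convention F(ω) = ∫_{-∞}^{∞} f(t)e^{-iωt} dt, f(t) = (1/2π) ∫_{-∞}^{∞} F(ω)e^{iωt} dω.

F[f₁*f₂](ω) = \frac{10080}{81 \omega^{4} + 5364 \omega^{2} + 78400}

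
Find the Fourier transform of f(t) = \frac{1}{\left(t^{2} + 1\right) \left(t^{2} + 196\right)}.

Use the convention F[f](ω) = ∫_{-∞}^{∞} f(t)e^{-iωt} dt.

F(ω) = \frac{\pi e^{- \left|{\omega}\right|}}{195} - \frac{\pi e^{- 14 \left|{\omega}\right|}}{2730}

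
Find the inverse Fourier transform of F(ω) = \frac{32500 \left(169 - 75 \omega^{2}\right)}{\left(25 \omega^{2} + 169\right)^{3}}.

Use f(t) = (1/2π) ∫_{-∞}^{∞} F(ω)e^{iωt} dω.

f(t) = 5 t^{2} e^{- \frac{13 \left|{t}\right|}{5}}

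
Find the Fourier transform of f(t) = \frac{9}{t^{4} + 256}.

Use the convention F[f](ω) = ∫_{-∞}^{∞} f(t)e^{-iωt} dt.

F(ω) = \frac{9 \pi e^{- 2 \sqrt{2} \left|{\omega}\right|} \sin{\left(2 \sqrt{2} \left|{\omega}\right| + \frac{\pi}{4} \right)}}{64}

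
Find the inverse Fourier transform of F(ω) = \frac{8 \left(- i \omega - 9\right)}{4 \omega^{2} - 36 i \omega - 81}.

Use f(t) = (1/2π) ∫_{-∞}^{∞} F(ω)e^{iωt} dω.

f(t) = 2 \left(\frac{9 t}{2} + 1\right) e^{- \frac{9 t}{2}} u\left(t\right)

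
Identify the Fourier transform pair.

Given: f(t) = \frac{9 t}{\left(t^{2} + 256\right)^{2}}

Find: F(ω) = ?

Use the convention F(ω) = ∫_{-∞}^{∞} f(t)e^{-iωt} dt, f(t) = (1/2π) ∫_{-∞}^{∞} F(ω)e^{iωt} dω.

F(ω) = - \frac{9 i \pi \omega e^{- 16 \left|{\omega}\right|}}{32}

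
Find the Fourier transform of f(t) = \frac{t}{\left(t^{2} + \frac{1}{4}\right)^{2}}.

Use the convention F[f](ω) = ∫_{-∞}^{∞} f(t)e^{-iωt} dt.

F(ω) = - i \pi \omega e^{- \frac{\left|{\omega}\right|}{2}}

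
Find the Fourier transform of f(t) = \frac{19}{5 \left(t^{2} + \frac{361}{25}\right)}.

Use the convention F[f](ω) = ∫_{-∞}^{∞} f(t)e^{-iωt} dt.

F(ω) = \pi e^{- \frac{19 \left|{\omega}\right|}{5}}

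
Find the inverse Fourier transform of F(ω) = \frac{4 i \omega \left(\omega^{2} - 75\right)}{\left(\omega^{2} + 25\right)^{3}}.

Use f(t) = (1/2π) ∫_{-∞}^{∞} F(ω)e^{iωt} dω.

f(t) = t e^{- 5 \left|{t}\right|} \left|{t}\right|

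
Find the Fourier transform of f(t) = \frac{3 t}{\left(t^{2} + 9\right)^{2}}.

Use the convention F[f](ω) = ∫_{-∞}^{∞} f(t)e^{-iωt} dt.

F(ω) = - \frac{i \pi \omega e^{- 3 \left|{\omega}\right|}}{2}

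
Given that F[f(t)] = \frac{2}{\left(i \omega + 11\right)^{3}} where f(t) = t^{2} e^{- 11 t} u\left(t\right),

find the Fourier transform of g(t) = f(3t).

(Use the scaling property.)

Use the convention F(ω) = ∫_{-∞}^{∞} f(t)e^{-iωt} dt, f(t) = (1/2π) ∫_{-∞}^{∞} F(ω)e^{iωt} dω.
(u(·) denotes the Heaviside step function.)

F[g](ω) = \frac{18}{\left(i \omega + 33\right)^{3}}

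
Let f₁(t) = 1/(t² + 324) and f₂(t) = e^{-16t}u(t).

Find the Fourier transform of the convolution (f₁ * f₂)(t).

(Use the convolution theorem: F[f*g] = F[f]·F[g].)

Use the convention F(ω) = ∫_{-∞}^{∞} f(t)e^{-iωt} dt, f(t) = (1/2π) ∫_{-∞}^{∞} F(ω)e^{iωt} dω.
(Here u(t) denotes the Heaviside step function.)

F[f₁*f₂](ω) = \frac{\pi e^{- 18 \left|{\omega}\right|}}{18 \left(i \omega + 16\right)}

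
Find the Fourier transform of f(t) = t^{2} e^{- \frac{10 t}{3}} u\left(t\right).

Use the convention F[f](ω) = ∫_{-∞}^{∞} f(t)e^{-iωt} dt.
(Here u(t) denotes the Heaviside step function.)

F(ω) = \frac{54}{\left(3 i \omega + 10\right)^{3}}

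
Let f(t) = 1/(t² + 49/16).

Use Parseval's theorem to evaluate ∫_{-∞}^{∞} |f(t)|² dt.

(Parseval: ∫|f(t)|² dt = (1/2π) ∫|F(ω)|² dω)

∫|f(t)|² dt = \frac{32 \pi}{343}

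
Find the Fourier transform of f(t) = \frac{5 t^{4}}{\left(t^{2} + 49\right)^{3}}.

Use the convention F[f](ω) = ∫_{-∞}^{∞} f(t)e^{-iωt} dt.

F(ω) = \frac{5 \pi \left(49 \omega^{2} - 35 \left|{\omega}\right| + 3\right) e^{- 7 \left|{\omega}\right|}}{56}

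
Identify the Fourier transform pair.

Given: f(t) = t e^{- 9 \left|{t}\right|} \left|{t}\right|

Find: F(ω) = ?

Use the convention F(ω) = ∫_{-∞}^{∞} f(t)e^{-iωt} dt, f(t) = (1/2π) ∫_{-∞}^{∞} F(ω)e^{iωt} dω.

F(ω) = \frac{4 i \omega \left(\omega^{2} - 243\right)}{\left(\omega^{2} + 81\right)^{3}}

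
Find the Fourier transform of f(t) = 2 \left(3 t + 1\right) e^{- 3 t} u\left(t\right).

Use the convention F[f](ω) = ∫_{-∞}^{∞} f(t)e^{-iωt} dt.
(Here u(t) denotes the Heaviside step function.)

F(ω) = \frac{2 \left(- i \omega - 6\right)}{\omega^{2} - 6 i \omega - 9}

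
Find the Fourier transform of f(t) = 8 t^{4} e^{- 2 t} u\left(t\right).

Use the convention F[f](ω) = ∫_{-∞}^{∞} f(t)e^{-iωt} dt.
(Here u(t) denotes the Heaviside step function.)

F(ω) = \frac{192}{\left(i \omega + 2\right)^{5}}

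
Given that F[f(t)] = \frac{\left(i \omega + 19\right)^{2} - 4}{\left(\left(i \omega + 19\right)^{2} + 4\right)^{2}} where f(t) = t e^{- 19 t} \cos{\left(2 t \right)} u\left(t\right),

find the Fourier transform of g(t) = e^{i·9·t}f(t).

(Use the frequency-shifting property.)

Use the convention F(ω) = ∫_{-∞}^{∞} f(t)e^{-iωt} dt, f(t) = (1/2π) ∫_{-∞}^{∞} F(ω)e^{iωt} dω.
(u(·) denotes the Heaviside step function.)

F[g](ω) = \frac{\left(i \left(\omega - 9\right) + 19\right)^{2} - 4}{\left(\left(i \left(\omega - 9\right) + 19\right)^{2} + 4\right)^{2}}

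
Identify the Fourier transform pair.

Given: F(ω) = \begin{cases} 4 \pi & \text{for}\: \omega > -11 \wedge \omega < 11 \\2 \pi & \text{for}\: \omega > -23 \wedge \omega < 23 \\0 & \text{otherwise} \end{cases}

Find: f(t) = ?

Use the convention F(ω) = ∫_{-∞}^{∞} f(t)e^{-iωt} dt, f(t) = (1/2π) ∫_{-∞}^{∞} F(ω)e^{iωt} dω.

f(t) = \frac{4 \sin{\left(17 t \right)} \cos{\left(6 t \right)}}{t}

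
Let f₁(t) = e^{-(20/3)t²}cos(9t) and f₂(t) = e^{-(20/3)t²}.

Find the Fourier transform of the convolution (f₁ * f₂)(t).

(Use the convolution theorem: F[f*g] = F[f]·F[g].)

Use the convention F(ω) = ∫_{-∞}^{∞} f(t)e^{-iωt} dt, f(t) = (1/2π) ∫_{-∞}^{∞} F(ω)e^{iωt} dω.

F[f₁*f₂](ω) = \frac{3 \pi \left(e^{\frac{27 \omega}{20}} + 1\right) e^{- \frac{3 \omega^{2}}{40} - \frac{27 \omega}{40} - \frac{243}{80}}}{40}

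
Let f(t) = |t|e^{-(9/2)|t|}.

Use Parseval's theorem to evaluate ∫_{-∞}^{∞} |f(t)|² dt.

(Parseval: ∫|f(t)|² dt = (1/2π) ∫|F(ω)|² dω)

∫|f(t)|² dt = \frac{4}{729}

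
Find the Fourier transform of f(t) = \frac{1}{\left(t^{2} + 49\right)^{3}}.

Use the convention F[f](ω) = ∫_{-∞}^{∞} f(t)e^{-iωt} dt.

F(ω) = \frac{\pi \left(49 \omega^{2} + 21 \left|{\omega}\right| + 3\right) e^{- 7 \left|{\omega}\right|}}{134456}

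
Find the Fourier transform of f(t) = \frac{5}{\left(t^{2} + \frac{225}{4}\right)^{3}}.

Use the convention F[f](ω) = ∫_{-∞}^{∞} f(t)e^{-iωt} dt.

F(ω) = \frac{\pi \left(75 \omega^{2} + 30 \left|{\omega}\right| + 4\right) e^{- \frac{15 \left|{\omega}\right|}{2}}}{50625}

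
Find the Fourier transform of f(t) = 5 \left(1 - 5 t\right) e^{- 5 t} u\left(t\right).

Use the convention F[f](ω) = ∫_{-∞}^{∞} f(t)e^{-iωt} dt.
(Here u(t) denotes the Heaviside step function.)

F(ω) = \frac{5 i \omega}{- \omega^{2} + 10 i \omega + 25}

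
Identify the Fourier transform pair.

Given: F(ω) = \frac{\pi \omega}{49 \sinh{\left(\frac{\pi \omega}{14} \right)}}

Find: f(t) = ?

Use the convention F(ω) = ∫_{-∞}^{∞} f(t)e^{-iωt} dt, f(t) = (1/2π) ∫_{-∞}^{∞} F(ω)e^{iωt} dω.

f(t) = \frac{1}{\cosh^{2}{\left(7 t \right)}}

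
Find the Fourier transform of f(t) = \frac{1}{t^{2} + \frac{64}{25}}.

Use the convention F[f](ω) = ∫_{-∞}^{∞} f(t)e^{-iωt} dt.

F(ω) = \frac{5 \pi e^{- \frac{8 \left|{\omega}\right|}{5}}}{8}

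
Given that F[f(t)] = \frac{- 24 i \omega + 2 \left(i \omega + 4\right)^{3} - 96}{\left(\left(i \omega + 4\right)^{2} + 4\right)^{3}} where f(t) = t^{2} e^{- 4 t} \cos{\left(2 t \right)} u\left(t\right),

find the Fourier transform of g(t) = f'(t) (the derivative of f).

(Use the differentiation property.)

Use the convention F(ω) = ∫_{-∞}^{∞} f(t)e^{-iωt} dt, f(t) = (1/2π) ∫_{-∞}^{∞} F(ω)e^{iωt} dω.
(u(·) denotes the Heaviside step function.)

F[g](ω) = - \frac{2 i \omega \left(12 i \omega - \left(i \omega + 4\right)^{3} + 48\right)}{\left(\left(i \omega + 4\right)^{2} + 4\right)^{3}}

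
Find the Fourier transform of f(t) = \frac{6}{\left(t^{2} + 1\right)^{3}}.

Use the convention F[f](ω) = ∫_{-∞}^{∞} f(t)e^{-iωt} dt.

F(ω) = \frac{3 \pi \left(\omega^{2} + 3 \left|{\omega}\right| + 3\right) e^{- \left|{\omega}\right|}}{4}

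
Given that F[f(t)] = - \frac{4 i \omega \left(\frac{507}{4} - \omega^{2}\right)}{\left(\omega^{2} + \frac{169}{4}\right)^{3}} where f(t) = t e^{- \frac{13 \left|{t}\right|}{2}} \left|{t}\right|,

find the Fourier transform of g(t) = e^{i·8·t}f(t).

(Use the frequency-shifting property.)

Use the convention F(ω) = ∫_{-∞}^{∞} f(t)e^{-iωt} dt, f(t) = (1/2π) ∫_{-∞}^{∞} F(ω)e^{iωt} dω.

F[g](ω) = \frac{64 i \left(\omega - 8\right) \left(4 \left(\omega - 8\right)^{2} - 507\right)}{\left(4 \left(\omega - 8\right)^{2} + 169\right)^{3}}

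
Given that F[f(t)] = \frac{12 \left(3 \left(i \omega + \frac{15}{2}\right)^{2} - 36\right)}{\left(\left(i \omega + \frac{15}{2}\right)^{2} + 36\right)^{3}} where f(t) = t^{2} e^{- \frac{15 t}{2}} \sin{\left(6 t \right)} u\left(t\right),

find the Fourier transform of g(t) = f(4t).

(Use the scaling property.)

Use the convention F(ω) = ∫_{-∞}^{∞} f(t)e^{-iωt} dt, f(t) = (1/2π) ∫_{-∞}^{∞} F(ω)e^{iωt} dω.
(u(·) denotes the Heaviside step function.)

F[g](ω) = \frac{2304 \left(\left(i \omega + 30\right)^{2} - 192\right)}{\left(\left(i \omega + 30\right)^{2} + 576\right)^{3}}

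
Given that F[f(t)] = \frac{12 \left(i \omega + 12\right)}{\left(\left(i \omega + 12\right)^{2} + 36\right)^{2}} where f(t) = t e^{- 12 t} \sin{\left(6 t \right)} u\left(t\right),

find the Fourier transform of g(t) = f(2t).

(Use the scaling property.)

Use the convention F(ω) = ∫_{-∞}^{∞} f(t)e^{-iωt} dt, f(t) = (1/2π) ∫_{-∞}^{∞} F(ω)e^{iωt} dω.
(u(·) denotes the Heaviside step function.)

F[g](ω) = \frac{48 \left(i \omega + 24\right)}{\left(\left(i \omega + 24\right)^{2} + 144\right)^{2}}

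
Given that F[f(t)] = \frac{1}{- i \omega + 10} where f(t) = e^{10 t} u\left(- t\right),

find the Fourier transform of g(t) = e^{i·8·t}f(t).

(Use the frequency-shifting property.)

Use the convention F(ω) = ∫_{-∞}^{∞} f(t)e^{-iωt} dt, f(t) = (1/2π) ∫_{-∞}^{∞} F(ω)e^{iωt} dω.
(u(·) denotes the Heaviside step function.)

F[g](ω) = \frac{i}{\omega - 8 + 10 i}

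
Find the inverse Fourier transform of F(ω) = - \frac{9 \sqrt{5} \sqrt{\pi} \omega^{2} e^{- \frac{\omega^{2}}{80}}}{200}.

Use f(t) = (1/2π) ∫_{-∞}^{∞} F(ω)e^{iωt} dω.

f(t) = 9 \left(80 t^{2} - 2\right) e^{- 20 t^{2}}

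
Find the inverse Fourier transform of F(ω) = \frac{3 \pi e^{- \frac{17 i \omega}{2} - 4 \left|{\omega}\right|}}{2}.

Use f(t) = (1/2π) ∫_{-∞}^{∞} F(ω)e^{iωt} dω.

f(t) = \frac{6}{\left(t - \frac{17}{2}\right)^{2} + 16}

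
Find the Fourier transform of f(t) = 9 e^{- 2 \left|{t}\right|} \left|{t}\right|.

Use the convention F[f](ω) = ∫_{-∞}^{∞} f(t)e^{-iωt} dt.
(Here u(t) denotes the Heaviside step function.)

F(ω) = \frac{18 \left(4 - \omega^{2}\right)}{\left(\omega^{2} + 4\right)^{2}}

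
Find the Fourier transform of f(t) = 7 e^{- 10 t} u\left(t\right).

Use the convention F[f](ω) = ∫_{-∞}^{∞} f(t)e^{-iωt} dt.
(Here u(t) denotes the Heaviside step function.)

F(ω) = \frac{7}{i \omega + 10}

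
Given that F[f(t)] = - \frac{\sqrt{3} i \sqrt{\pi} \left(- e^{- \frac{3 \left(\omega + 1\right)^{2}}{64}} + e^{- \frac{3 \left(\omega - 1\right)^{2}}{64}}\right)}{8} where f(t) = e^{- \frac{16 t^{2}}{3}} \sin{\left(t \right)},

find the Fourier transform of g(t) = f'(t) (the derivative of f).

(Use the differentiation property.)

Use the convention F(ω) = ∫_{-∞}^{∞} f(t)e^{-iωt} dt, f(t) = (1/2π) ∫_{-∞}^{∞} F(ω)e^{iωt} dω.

F[g](ω) = \frac{\sqrt{3} \sqrt{\pi} \omega \left(e^{\frac{3 \omega}{16}} - 1\right) e^{- \frac{3 \omega^{2}}{64} - \frac{3 \omega}{32} - \frac{3}{64}}}{8}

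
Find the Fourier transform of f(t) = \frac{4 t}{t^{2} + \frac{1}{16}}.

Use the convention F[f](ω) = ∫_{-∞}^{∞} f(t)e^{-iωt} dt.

F(ω) = - 4 i \pi e^{- \frac{\left|{\omega}\right|}{4}} \operatorname{sign}{\left(\omega \right)}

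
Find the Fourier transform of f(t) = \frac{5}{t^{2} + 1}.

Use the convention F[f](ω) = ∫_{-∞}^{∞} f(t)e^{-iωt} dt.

F(ω) = 5 \pi e^{- \left|{\omega}\right|}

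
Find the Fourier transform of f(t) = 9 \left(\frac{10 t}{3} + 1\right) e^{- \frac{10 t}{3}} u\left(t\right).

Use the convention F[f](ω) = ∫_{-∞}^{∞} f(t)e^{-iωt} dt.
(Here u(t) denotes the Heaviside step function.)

F(ω) = \frac{27 \left(- 3 i \omega - 20\right)}{9 \omega^{2} - 60 i \omega - 100}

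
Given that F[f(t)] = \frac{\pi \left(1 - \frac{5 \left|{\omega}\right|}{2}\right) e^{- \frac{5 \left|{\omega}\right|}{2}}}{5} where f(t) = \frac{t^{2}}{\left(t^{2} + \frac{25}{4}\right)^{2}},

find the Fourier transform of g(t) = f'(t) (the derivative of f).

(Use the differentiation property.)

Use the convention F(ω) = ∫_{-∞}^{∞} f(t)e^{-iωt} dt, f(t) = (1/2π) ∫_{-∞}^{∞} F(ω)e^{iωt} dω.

F[g](ω) = \frac{i \pi \omega \left(2 - 5 \left|{\omega}\right|\right) e^{- \frac{5 \left|{\omega}\right|}{2}}}{10}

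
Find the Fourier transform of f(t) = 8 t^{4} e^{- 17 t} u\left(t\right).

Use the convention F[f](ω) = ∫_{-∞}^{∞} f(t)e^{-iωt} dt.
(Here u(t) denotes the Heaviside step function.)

F(ω) = \frac{192}{\left(i \omega + 17\right)^{5}}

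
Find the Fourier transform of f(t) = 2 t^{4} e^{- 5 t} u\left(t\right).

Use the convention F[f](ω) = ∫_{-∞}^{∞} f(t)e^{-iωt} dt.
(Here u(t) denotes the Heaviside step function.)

F(ω) = \frac{48}{\left(i \omega + 5\right)^{5}}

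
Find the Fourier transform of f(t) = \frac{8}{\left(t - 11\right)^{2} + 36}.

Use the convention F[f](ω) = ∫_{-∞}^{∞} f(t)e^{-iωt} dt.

F(ω) = \frac{4 \pi e^{- 11 i \omega - 6 \left|{\omega}\right|}}{3}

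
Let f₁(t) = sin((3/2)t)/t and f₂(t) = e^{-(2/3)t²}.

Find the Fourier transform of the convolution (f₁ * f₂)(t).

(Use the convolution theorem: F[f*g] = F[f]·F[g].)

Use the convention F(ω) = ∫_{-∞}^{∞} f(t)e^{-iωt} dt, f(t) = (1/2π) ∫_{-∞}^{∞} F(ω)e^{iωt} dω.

F[f₁*f₂](ω) = \begin{cases} \frac{\sqrt{6} \pi^{\frac{3}{2}} e^{- \frac{3 \omega^{2}}{8}}}{2} & \text{for}\: \omega > - \frac{3}{2} \wedge \omega < \frac{3}{2} \\0 & \text{otherwise} \end{cases}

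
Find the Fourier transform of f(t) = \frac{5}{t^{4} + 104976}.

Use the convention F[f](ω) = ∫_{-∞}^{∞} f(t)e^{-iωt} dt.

F(ω) = \frac{5 \pi e^{- 9 \sqrt{2} \left|{\omega}\right|} \sin{\left(9 \sqrt{2} \left|{\omega}\right| + \frac{\pi}{4} \right)}}{5832}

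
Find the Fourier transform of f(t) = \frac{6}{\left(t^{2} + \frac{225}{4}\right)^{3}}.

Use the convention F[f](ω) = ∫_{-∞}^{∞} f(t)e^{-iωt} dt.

F(ω) = \frac{2 \pi \left(75 \omega^{2} + 30 \left|{\omega}\right| + 4\right) e^{- \frac{15 \left|{\omega}\right|}{2}}}{84375}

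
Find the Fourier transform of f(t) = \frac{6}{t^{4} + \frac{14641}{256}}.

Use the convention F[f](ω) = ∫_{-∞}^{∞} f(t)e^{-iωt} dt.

F(ω) = \frac{384 \pi e^{- \frac{11 \sqrt{2} \left|{\omega}\right|}{8}} \sin{\left(\frac{11 \sqrt{2} \left|{\omega}\right|}{8} + \frac{\pi}{4} \right)}}{1331}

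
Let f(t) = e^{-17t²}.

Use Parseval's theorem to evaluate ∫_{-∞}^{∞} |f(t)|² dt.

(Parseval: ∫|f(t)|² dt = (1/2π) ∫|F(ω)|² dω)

∫|f(t)|² dt = \frac{\sqrt{34} \sqrt{\pi}}{34}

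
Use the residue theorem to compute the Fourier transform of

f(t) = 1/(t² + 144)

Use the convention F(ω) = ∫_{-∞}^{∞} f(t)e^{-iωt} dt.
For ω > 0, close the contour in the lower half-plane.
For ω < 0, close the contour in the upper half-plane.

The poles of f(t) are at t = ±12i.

Let g(z) = f(z)e^{-iωz}; for large |z| the factor e^{-iωz} decays in the lower half-plane when ω > 0 and in the upper half-plane when ω < 0.

Case ω > 0 (lower half-plane, clockwise contour ⇒ F(ω) = -2πi·ΣRes):
  Res_{z = - 12 i} g(z) = \frac{i e^{- 12 \omega}}{24}
  F(ω) = -2πi·ΣRes = \frac{\pi e^{- 12 \omega}}{12}

Case ω < 0 (upper half-plane, counterclockwise contour ⇒ F(ω) = +2πi·ΣRes):
  Res_{z = 12 i} g(z) = - \frac{i e^{12 \omega}}{24}
  F(ω) = 2πi·ΣRes = \frac{\pi e^{12 \omega}}{12}

Both cases combine into a single formula in |ω|:

F(ω) = \frac{\pi e^{- 12 \left|{\omega}\right|}}{12}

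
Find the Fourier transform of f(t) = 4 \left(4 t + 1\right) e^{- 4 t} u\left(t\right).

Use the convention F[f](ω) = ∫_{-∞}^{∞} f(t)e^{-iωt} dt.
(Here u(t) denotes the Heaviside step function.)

F(ω) = \frac{4 \left(- i \omega - 8\right)}{\omega^{2} - 8 i \omega - 16}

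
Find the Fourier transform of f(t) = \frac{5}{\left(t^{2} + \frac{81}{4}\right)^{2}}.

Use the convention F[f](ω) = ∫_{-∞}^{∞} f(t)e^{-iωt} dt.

F(ω) = \frac{10 \pi \left(9 \left|{\omega}\right| + 2\right) e^{- \frac{9 \left|{\omega}\right|}{2}}}{729}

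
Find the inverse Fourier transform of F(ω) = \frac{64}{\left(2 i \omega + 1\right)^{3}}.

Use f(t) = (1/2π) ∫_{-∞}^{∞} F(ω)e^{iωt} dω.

f(t) = 4 t^{2} e^{- \frac{t}{2}} u\left(t\right)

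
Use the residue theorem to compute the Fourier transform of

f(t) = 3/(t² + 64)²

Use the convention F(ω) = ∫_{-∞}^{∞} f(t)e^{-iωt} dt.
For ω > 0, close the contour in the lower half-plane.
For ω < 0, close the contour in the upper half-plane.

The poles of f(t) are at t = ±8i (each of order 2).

Let g(z) = f(z)e^{-iωz}; for large |z| the factor e^{-iωz} decays in the lower half-plane when ω > 0 and in the upper half-plane when ω < 0.

Case ω > 0 (lower half-plane, clockwise contour ⇒ F(ω) = -2πi·ΣRes):
  Res_{z = - 8 i} g(z) = \frac{3 i \left(8 \omega + 1\right) e^{- 8 \omega}}{2048} (pole of order 2)
  F(ω) = -2πi·ΣRes = \frac{3 \pi \left(8 \omega + 1\right) e^{- 8 \omega}}{1024}

Case ω < 0 (upper half-plane, counterclockwise contour ⇒ F(ω) = +2πi·ΣRes):
  Res_{z = 8 i} g(z) = \frac{3 i \left(8 \omega - 1\right) e^{8 \omega}}{2048} (pole of order 2)
  F(ω) = 2πi·ΣRes = \frac{3 \pi \left(1 - 8 \omega\right) e^{8 \omega}}{1024}

Both cases combine into a single formula in |ω|:

F(ω) = \frac{3 \pi \left(8 \left|{\omega}\right| + 1\right) e^{- 8 \left|{\omega}\right|}}{1024}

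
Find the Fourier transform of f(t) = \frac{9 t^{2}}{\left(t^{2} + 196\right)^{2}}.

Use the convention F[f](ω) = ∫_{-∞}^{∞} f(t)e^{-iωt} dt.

F(ω) = \frac{9 \pi \left(1 - 14 \left|{\omega}\right|\right) e^{- 14 \left|{\omega}\right|}}{28}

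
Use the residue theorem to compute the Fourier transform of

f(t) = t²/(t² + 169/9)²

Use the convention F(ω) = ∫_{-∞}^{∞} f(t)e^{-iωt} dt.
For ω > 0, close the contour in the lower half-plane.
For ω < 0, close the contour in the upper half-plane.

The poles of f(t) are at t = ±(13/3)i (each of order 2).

Let g(z) = f(z)e^{-iωz}; for large |z| the factor e^{-iωz} decays in the lower half-plane when ω > 0 and in the upper half-plane when ω < 0.

Case ω > 0 (lower half-plane, clockwise contour ⇒ F(ω) = -2πi·ΣRes):
  Res_{z = - \frac{13 i}{3}} g(z) = \frac{i \left(3 - 13 \omega\right) e^{- \frac{13 \omega}{3}}}{52} (pole of order 2)
  F(ω) = -2πi·ΣRes = \frac{\pi \left(3 - 13 \omega\right) e^{- \frac{13 \omega}{3}}}{26}

Case ω < 0 (upper half-plane, counterclockwise contour ⇒ F(ω) = +2πi·ΣRes):
  Res_{z = \frac{13 i}{3}} g(z) = \frac{i \left(- 13 \omega - 3\right) e^{\frac{13 \omega}{3}}}{52} (pole of order 2)
  F(ω) = 2πi·ΣRes = \frac{\pi \left(13 \omega + 3\right) e^{\frac{13 \omega}{3}}}{26}

Both cases combine into a single formula in |ω|:

F(ω) = \frac{\pi \left(3 - 13 \left|{\omega}\right|\right) e^{- \frac{13 \left|{\omega}\right|}{3}}}{26}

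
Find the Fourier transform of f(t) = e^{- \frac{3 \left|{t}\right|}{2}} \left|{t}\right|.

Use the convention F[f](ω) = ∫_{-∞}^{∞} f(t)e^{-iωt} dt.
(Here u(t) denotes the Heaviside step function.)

F(ω) = \frac{8 \left(9 - 4 \omega^{2}\right)}{\left(4 \omega^{2} + 9\right)^{2}}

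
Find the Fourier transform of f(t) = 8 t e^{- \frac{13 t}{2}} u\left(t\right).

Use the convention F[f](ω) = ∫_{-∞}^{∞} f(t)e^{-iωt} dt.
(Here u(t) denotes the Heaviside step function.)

F(ω) = \frac{32}{\left(2 i \omega + 13\right)^{2}}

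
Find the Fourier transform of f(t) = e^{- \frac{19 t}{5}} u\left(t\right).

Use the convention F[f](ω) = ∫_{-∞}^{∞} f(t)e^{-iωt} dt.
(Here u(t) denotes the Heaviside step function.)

F(ω) = \frac{5}{5 i \omega + 19}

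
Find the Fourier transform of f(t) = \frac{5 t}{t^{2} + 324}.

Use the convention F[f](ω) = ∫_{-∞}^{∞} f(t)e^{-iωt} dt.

F(ω) = - 5 i \pi e^{- 18 \left|{\omega}\right|} \operatorname{sign}{\left(\omega \right)}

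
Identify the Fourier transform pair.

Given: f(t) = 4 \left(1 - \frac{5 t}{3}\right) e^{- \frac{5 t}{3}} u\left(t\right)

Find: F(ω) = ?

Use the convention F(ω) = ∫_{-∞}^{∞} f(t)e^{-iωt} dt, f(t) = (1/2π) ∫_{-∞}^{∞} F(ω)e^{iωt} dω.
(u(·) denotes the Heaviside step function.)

F(ω) = \frac{36 i \omega}{- 9 \omega^{2} + 30 i \omega + 25}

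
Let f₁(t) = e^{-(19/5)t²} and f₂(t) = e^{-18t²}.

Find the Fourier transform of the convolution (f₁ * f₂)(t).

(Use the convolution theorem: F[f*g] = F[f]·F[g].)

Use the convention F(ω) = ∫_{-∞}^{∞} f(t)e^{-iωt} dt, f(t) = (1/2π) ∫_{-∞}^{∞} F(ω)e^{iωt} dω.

F[f₁*f₂](ω) = \frac{\sqrt{190} \pi e^{- \frac{109 \omega^{2}}{1368}}}{114}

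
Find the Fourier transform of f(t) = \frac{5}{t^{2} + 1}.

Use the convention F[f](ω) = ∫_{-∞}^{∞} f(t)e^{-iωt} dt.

F(ω) = 5 \pi e^{- \left|{\omega}\right|}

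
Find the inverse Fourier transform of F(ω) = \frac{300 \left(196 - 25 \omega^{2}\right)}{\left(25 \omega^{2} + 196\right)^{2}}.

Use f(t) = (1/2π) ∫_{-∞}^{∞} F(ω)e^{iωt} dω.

f(t) = 6 e^{- \frac{14 \left|{t}\right|}{5}} \left|{t}\right|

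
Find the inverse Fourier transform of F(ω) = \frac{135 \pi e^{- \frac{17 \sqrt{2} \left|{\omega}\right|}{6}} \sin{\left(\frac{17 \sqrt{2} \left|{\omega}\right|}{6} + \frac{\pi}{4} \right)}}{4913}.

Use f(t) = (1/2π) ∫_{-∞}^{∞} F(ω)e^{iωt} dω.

f(t) = \frac{5}{t^{4} + \frac{83521}{81}}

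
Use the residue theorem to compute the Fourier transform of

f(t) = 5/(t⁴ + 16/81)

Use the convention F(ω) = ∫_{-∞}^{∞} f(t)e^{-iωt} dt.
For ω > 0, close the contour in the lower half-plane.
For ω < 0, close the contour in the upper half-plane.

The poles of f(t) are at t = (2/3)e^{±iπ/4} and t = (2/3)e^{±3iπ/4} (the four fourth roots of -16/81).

Let g(z) = f(z)e^{-iωz}; for large |z| the factor e^{-iωz} decays in the lower half-plane when ω > 0 and in the upper half-plane when ω < 0.

Case ω > 0 (lower half-plane, clockwise contour ⇒ F(ω) = -2πi·ΣRes):
  Res_{z = - \frac{\sqrt{2}}{3} - \frac{\sqrt{2} i}{3}} g(z) = \frac{135 \sqrt{2} i \left(1 - i\right) e^{\frac{\sqrt{2} \omega \left(-1 + i\right)}{3}}}{64}
  Res_{z = \frac{\sqrt{2}}{3} - \frac{\sqrt{2} i}{3}} g(z) = \frac{135 \sqrt{2} i \left(1 + i\right) e^{- \frac{\sqrt{2} \omega \left(1 + i\right)}{3}}}{64}
  F(ω) = -2πi·ΣRes = \frac{135 \sqrt{2} \pi \left(1 - i\right) \left(e^{\frac{2 \sqrt{2} i \omega}{3}} + i\right) e^{- \frac{\sqrt{2} \omega \left(1 + i\right)}{3}}}{32} = \frac{135 \pi e^{- \frac{\sqrt{2} \omega}{3}} \sin{\left(\frac{\sqrt{2} \omega}{3} + \frac{\pi}{4} \right)}}{8}

Case ω < 0 (upper half-plane, counterclockwise contour ⇒ F(ω) = +2πi·ΣRes):
  Res_{z = \frac{\sqrt{2}}{3} + \frac{\sqrt{2} i}{3}} g(z) = \frac{135 \sqrt{2} i \left(-1 + i\right) e^{\frac{\sqrt{2} \omega \left(1 - i\right)}{3}}}{64}
  Res_{z = - \frac{\sqrt{2}}{3} + \frac{\sqrt{2} i}{3}} g(z) = \frac{135 \sqrt{2} \left(1 - i\right) e^{\frac{\sqrt{2} \omega \left(1 + i\right)}{3}}}{64}
  F(ω) = 2πi·ΣRes = - \frac{135 \sqrt{2} i \pi \left(i \left(1 - i\right) e^{\frac{\sqrt{2} \omega \left(1 - i\right)}{3}} - \left(1 - i\right) e^{\frac{\sqrt{2} \omega \left(1 + i\right)}{3}}\right)}{32} = \frac{135 \pi e^{\frac{\sqrt{2} \omega}{3}} \cos{\left(\frac{\sqrt{2} \omega}{3} + \frac{\pi}{4} \right)}}{8}

Both cases combine into a single formula in |ω|:

F(ω) = \frac{135 \pi e^{- \frac{\sqrt{2} \left|{\omega}\right|}{3}} \sin{\left(\frac{\sqrt{2} \left|{\omega}\right|}{3} + \frac{\pi}{4} \right)}}{8}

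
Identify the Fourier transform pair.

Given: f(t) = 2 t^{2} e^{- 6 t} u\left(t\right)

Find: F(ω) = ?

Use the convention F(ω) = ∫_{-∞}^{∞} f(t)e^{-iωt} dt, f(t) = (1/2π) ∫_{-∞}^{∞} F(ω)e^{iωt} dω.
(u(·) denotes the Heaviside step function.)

F(ω) = \frac{4}{\left(i \omega + 6\right)^{3}}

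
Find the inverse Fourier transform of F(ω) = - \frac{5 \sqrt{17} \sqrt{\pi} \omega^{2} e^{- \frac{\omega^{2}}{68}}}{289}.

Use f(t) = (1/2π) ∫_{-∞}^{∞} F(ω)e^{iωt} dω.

f(t) = 5 \left(68 t^{2} - 2\right) e^{- 17 t^{2}}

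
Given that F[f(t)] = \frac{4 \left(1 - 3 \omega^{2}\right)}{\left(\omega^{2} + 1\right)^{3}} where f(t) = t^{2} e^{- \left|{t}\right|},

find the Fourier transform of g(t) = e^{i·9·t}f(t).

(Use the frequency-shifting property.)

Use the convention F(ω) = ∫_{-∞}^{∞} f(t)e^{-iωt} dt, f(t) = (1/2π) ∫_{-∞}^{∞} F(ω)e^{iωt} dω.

F[g](ω) = \frac{4 \left(1 - 3 \left(\omega - 9\right)^{2}\right)}{\left(\left(\omega - 9\right)^{2} + 1\right)^{3}}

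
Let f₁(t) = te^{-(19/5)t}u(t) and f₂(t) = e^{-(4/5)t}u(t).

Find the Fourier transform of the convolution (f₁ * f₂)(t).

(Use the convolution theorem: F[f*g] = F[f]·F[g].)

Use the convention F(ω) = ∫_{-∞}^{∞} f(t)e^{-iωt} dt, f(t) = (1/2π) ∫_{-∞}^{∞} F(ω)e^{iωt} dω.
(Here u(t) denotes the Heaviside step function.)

F[f₁*f₂](ω) = \frac{125}{\left(5 i \omega + 4\right) \left(5 i \omega + 19\right)^{2}}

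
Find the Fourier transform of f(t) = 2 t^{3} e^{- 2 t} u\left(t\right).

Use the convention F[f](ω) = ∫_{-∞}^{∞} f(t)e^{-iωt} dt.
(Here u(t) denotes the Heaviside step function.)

F(ω) = \frac{12}{\left(i \omega + 2\right)^{4}}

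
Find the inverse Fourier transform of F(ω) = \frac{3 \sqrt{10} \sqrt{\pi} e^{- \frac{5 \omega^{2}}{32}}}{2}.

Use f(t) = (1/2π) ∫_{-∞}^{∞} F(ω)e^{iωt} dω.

f(t) = 6 e^{- \frac{8 t^{2}}{5}}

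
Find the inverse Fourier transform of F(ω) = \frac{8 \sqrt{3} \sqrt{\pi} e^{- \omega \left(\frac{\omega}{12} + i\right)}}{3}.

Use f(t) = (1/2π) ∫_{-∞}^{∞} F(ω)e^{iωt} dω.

f(t) = 8 e^{- 3 \left(t - 1\right)^{2}}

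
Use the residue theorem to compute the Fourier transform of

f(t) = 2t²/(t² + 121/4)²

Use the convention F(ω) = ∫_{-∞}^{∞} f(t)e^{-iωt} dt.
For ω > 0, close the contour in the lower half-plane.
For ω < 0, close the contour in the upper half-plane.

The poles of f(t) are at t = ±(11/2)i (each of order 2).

Let g(z) = f(z)e^{-iωz}; for large |z| the factor e^{-iωz} decays in the lower half-plane when ω > 0 and in the upper half-plane when ω < 0.

Case ω > 0 (lower half-plane, clockwise contour ⇒ F(ω) = -2πi·ΣRes):
  Res_{z = - \frac{11 i}{2}} g(z) = \frac{i \left(2 - 11 \omega\right) e^{- \frac{11 \omega}{2}}}{22} (pole of order 2)
  F(ω) = -2πi·ΣRes = \frac{\pi \left(2 - 11 \omega\right) e^{- \frac{11 \omega}{2}}}{11}

Case ω < 0 (upper half-plane, counterclockwise contour ⇒ F(ω) = +2πi·ΣRes):
  Res_{z = \frac{11 i}{2}} g(z) = \frac{i \left(- 11 \omega - 2\right) e^{\frac{11 \omega}{2}}}{22} (pole of order 2)
  F(ω) = 2πi·ΣRes = \frac{\pi \left(11 \omega + 2\right) e^{\frac{11 \omega}{2}}}{11}

Both cases combine into a single formula in |ω|:

F(ω) = \frac{\pi \left(2 - 11 \left|{\omega}\right|\right) e^{- \frac{11 \left|{\omega}\right|}{2}}}{11}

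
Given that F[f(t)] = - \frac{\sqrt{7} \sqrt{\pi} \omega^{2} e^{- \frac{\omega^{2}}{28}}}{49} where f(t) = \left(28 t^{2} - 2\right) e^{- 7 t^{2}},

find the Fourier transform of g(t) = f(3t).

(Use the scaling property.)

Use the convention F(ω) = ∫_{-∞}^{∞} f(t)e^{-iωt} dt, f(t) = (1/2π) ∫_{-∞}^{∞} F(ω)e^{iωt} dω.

F[g](ω) = - \frac{\sqrt{7} \sqrt{\pi} \omega^{2} e^{- \frac{\omega^{2}}{252}}}{1323}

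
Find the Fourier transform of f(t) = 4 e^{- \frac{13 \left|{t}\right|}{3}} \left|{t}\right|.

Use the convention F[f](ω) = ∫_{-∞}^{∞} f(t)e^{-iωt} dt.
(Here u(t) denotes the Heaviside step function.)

F(ω) = \frac{72 \left(169 - 9 \omega^{2}\right)}{\left(9 \omega^{2} + 169\right)^{2}}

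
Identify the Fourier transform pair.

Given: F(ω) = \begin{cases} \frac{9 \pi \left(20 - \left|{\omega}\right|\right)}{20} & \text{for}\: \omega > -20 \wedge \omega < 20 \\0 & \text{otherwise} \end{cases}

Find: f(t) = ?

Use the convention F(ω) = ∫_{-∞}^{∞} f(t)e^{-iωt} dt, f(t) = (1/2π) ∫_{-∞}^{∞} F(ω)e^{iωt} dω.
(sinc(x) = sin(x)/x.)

f(t) = 90 \operatorname{sinc}^{2}{\left(10 t \right)}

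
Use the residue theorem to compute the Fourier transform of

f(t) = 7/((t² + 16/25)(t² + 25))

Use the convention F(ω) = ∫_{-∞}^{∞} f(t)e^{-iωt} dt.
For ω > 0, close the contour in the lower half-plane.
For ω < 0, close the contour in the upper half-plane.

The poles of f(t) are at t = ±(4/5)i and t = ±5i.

Let g(z) = f(z)e^{-iωz}; for large |z| the factor e^{-iωz} decays in the lower half-plane when ω > 0 and in the upper half-plane when ω < 0.

Case ω > 0 (lower half-plane, clockwise contour ⇒ F(ω) = -2πi·ΣRes):
  Res_{z = - \frac{4 i}{5}} g(z) = \frac{125 i e^{- \frac{4 \omega}{5}}}{696}
  Res_{z = - 5 i} g(z) = - \frac{5 i e^{- 5 \omega}}{174}
  F(ω) = -2πi·ΣRes = - \frac{5 \pi e^{- 5 \omega}}{87} + \frac{125 \pi e^{- \frac{4 \omega}{5}}}{348}

Case ω < 0 (upper half-plane, counterclockwise contour ⇒ F(ω) = +2πi·ΣRes):
  Res_{z = \frac{4 i}{5}} g(z) = - \frac{125 i e^{\frac{4 \omega}{5}}}{696}
  Res_{z = 5 i} g(z) = \frac{5 i e^{5 \omega}}{174}
  F(ω) = 2πi·ΣRes = \frac{5 \pi \left(25 e^{\frac{4 \omega}{5}} - 4 e^{5 \omega}\right)}{348}

Both cases combine into a single formula in |ω|:

F(ω) = - \frac{5 \pi e^{- 5 \left|{\omega}\right|}}{87} + \frac{125 \pi e^{- \frac{4 \left|{\omega}\right|}{5}}}{348}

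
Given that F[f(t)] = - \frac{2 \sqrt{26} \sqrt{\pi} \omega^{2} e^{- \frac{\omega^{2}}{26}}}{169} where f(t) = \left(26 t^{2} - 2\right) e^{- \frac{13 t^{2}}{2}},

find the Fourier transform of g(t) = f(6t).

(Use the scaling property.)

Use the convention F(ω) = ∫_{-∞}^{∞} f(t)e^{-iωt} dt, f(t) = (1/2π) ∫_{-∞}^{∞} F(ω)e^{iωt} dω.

F[g](ω) = - \frac{\sqrt{26} \sqrt{\pi} \omega^{2} e^{- \frac{\omega^{2}}{936}}}{18252}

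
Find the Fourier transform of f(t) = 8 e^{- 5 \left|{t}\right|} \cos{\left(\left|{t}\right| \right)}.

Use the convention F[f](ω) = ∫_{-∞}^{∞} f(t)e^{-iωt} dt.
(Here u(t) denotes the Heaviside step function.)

F(ω) = \frac{80 \left(\omega^{2} + 26\right)}{\omega^{4} + 48 \omega^{2} + 676}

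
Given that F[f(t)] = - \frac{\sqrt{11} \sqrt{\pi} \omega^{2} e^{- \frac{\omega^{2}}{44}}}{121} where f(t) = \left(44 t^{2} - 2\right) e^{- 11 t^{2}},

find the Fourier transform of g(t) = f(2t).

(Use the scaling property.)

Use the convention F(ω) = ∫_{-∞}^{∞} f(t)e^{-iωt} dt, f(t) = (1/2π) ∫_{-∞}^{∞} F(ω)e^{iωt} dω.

F[g](ω) = - \frac{\sqrt{11} \sqrt{\pi} \omega^{2} e^{- \frac{\omega^{2}}{176}}}{968}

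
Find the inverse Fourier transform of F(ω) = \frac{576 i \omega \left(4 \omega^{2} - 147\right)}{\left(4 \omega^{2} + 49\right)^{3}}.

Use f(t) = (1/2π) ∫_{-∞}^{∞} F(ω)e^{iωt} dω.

f(t) = 9 t e^{- \frac{7 \left|{t}\right|}{2}} \left|{t}\right|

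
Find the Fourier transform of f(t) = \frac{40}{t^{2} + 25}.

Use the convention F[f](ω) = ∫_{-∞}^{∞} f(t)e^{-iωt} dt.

F(ω) = 8 \pi e^{- 5 \left|{\omega}\right|}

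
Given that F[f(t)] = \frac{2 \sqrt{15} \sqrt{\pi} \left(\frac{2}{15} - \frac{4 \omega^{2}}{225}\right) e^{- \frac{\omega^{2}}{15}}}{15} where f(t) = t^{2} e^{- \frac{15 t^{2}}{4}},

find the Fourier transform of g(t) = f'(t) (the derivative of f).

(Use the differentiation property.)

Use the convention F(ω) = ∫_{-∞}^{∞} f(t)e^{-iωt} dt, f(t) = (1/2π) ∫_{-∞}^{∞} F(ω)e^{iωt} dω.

F[g](ω) = \frac{4 \sqrt{15} i \sqrt{\pi} \omega \left(15 - 2 \omega^{2}\right) e^{- \frac{\omega^{2}}{15}}}{3375}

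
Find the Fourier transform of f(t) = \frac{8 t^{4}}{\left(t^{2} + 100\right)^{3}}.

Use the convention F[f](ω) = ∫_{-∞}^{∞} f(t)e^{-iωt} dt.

F(ω) = \frac{\pi \left(100 \omega^{2} - 50 \left|{\omega}\right| + 3\right) e^{- 10 \left|{\omega}\right|}}{10}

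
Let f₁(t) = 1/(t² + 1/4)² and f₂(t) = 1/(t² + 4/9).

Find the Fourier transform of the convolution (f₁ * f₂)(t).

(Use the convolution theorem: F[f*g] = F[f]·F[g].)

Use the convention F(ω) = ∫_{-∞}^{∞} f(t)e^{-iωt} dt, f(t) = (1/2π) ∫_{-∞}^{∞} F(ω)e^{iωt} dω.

F[f₁*f₂](ω) = 3 \pi^{2} \left(\left|{\omega}\right| + 2\right) e^{- \frac{7 \left|{\omega}\right|}{6}}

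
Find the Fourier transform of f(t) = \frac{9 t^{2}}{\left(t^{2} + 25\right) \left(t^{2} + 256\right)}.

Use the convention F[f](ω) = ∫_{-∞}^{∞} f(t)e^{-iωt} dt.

F(ω) = \frac{3 \pi \left(16 - 5 e^{11 \left|{\omega}\right|}\right) e^{- 16 \left|{\omega}\right|}}{77}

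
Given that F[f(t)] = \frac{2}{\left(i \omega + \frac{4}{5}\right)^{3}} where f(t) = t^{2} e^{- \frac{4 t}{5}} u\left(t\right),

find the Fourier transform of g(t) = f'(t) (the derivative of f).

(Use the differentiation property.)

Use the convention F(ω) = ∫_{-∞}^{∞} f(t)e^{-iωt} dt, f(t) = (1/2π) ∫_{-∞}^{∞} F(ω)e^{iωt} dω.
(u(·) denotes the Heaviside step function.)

F[g](ω) = \frac{250 i \omega}{\left(5 i \omega + 4\right)^{3}}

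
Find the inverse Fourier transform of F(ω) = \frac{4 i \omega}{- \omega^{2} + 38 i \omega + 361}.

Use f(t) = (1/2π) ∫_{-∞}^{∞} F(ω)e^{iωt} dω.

f(t) = 4 \left(1 - 19 t\right) e^{- 19 t} u\left(t\right)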